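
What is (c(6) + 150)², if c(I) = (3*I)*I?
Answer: 66564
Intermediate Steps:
c(I) = 3*I²
(c(6) + 150)² = (3*6² + 150)² = (3*36 + 150)² = (108 + 150)² = 258² = 66564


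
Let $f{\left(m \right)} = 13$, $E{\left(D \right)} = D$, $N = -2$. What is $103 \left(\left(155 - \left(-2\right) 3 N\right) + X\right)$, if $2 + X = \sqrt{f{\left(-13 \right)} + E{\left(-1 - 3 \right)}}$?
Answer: $14832$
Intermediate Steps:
$X = 1$ ($X = -2 + \sqrt{13 - 4} = -2 + \sqrt{9} = -2 + 3 = 1$)
$103 \left(\left(155 - \left(-2\right) 3 N\right) + X\right) = 103 \left(\left(155 - \left(-2\right) 3 \left(-2\right)\right) + 1\right) = 103 \left(\left(155 - \left(-6\right) \left(-2\right)\right) + 1\right) = 103 \left(\left(155 - 12\right) + 1\right) = 103 \left(143 + 1\right) = 103 \cdot 144 = 14832$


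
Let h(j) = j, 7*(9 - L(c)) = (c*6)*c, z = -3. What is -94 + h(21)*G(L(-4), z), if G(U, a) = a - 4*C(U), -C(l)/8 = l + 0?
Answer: -3325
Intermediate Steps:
C(l) = -8*l (C(l) = -8*(l + 0) = -8*l)
L(c) = 9 - 6*c²/7 (L(c) = 9 - c*6*c/7 = 9 - 6*c*c/7 = 9 - 6*c²/7)
G(U, a) = a + 32*U (G(U, a) = a - (-32)*U = a + 32*U)
-94 + h(21)*G(L(-4), z) = -94 + 21*(-3 + 32*(9 - 6/7*(-4)²)) = -94 + 21*(-3 + 32*(9 - 6/7*16)) = -94 + 21*(-3 + 32*(9 - 96/7)) = -94 + 21*(-3 + 32*(-33/7)) = -94 + 21*(-3 - 1056/7) = -94 + 21*(-1077/7) = -94 - 3231 = -3325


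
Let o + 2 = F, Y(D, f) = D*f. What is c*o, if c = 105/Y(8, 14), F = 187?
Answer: 2775/16 ≈ 173.44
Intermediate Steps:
o = 185 (o = -2 + 187 = 185)
c = 15/16 (c = 105/((8*14)) = 105/112 = 105*(1/112) = 15/16 ≈ 0.93750)
c*o = (15/16)*185 = 2775/16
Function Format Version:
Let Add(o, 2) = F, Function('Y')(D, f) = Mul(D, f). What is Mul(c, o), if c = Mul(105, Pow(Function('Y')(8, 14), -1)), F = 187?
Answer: Rational(2775, 16) ≈ 173.44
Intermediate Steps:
o = 185 (o = Add(-2, 187) = 185)
c = Rational(15, 16) (c = Mul(105, Pow(Mul(8, 14), -1)) = Mul(105, Pow(112, -1)) = Mul(105, Rational(1, 112)) = Rational(15, 16) ≈ 0.93750)
Mul(c, o) = Mul(Rational(15, 16), 185) = Rational(2775, 16)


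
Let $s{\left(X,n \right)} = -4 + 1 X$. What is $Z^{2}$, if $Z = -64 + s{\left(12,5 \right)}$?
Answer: $3136$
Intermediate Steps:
$s{\left(X,n \right)} = -4 + X$
$Z = -56$ ($Z = -64 + \left(-4 + 12\right) = -64 + 8 = -56$)
$Z^{2} = \left(-56\right)^{2} = 3136$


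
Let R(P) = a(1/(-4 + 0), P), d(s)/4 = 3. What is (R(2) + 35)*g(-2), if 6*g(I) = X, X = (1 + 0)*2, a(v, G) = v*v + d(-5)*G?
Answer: 315/16 ≈ 19.688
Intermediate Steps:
d(s) = 12 (d(s) = 4*3 = 12)
a(v, G) = v² + 12*G (a(v, G) = v*v + 12*G = v² + 12*G)
X = 2 (X = 1*2 = 2)
R(P) = 1/16 + 12*P (R(P) = (1/(-4 + 0))² + 12*P = (1/(-4))² + 12*P = (-¼)² + 12*P = 1/16 + 12*P)
g(I) = ⅓ (g(I) = (⅙)*2 = ⅓)
(R(2) + 35)*g(-2) = ((1/16 + 12*2) + 35)*(⅓) = ((1/16 + 24) + 35)*(⅓) = (385/16 + 35)*(⅓) = (945/16)*(⅓) = 315/16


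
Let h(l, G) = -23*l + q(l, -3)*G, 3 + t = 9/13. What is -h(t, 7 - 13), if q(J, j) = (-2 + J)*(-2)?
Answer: -18/13 ≈ -1.3846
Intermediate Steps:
q(J, j) = 4 - 2*J
t = -30/13 (t = -3 + 9/13 = -30/13 ≈ -2.3077)
h(l, G) = -23*l + G*(4 - 2*l) (h(l, G) = -23*l + (4 - 2*l)*G = -23*l + G*(4 - 2*l))
-h(t, 7 - 13) = -(-23*(-30/13) - 2*(7 - 13)*(-2 - 30/13)) = -(690/13 - 2*(-6)*(-56/13)) = -(690/13 - 672/13) = -1*18/13 = -18/13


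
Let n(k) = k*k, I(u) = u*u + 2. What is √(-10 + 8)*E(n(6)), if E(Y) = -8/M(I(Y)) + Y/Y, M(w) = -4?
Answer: 3*I*√2 ≈ 4.2426*I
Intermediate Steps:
I(u) = 2 + u² (I(u) = u² + 2 = 2 + u²)
n(k) = k²
E(Y) = 3 (E(Y) = -8/(-4) + Y/Y = -8*(-¼) + 1 = 2 + 1 = 3)
√(-10 + 8)*E(n(6)) = √(-10 + 8)*3 = √(-2)*3 = (I*√2)*3 = 3*I*√2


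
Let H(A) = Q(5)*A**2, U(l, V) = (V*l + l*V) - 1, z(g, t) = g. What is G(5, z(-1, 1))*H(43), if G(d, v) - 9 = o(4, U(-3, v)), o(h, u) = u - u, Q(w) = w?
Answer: 83205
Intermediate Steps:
U(l, V) = -1 + 2*V*l (U(l, V) = (V*l + V*l) - 1 = 2*V*l - 1 = -1 + 2*V*l)
H(A) = 5*A**2
o(h, u) = 0
G(d, v) = 9 (G(d, v) = 9 + 0 = 9)
G(5, z(-1, 1))*H(43) = 9*(5*43**2) = 9*(5*1849) = 9*9245 = 83205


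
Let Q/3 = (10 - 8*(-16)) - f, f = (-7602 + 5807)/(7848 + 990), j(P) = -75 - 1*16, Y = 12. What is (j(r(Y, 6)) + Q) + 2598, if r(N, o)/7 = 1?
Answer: 8607061/2946 ≈ 2921.6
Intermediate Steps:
r(N, o) = 7 (r(N, o) = 7*1 = 7)
j(P) = -91 (j(P) = -75 - 16 = -91)
f = -1795/8838 ≈ -0.20310
Q = 1221439/2946 (Q = 3*((10 - 8*(-16)) - 1*(-1795/8838)) = 3*((10 + 128) + 1795/8838) = 3*(138 + 1795/8838) = 3*(1221439/8838) = 1221439/2946 ≈ 414.61)
(j(r(Y, 6)) + Q) + 2598 = (-91 + 1221439/2946) + 2598 = 953353/2946 + 2598 = 8607061/2946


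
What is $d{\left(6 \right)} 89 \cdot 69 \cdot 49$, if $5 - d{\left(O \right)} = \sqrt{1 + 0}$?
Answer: $1203636$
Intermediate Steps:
$d{\left(O \right)} = 4$ ($d{\left(O \right)} = 5 - \sqrt{1 + 0} = 5 - \sqrt{1} = 5 - 1 = 4$)
$d{\left(6 \right)} 89 \cdot 69 \cdot 49 = 4 \cdot 89 \cdot 69 \cdot 49 = 4 \cdot 6141 \cdot 49 = 4 \cdot 300909 = 1203636$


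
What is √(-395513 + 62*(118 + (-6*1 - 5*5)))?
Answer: I*√390119 ≈ 624.59*I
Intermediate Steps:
√(-395513 + 62*(118 + (-6*1 - 5*5))) = √(-395513 + 62*(118 + (-6 - 25))) = √(-395513 + 62*(118 - 31)) = √(-395513 + 62*87) = √(-395513 + 5394) = √(-390119) = I*√390119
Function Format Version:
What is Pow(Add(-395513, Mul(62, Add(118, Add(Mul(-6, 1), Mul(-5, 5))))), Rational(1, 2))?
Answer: Mul(I, Pow(390119, Rational(1, 2))) ≈ Mul(624.59, I)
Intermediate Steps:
Pow(Add(-395513, Mul(62, Add(118, Add(Mul(-6, 1), Mul(-5, 5))))), Rational(1, 2)) = Pow(Add(-395513, Mul(62, Add(118, Add(-6, -25)))), Rational(1, 2)) = Pow(Add(-395513, Mul(62, Add(118, -31))), Rational(1, 2)) = Pow(Add(-395513, Mul(62, 87)), Rational(1, 2)) = Pow(Add(-395513, 5394), Rational(1, 2)) = Pow(-390119, Rational(1, 2)) = Mul(I, Pow(390119, Rational(1, 2)))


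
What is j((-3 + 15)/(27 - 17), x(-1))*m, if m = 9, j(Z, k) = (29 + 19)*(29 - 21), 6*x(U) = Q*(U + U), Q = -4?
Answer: 3456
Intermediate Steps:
x(U) = -4*U/3 (x(U) = (-4*(U + U))/6 = (-8*U)/6 = -4*U/3)
j(Z, k) = 384 (j(Z, k) = 48*8 = 384)
j((-3 + 15)/(27 - 17), x(-1))*m = 384*9 = 3456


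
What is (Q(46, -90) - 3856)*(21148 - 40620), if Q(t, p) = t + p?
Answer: 75940800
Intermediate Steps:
Q(t, p) = p + t
(Q(46, -90) - 3856)*(21148 - 40620) = ((-90 + 46) - 3856)*(21148 - 40620) = (-44 - 3856)*(-19472) = -3900*(-19472) = 75940800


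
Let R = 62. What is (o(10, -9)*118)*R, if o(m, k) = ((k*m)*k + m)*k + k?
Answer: -54057924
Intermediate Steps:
o(m, k) = k + k*(m + m*k²) (o(m, k) = (m*k² + m)*k + k = (m + m*k²)*k + k = k*(m + m*k²) + k = k + k*(m + m*k²))
(o(10, -9)*118)*R = (-9*(1 + 10 + 10*(-9)²)*118)*62 = (-9*(1 + 10 + 10*81)*118)*62 = (-9*(1 + 10 + 810)*118)*62 = (-9*821*118)*62 = -7389*118*62 = -871902*62 = -54057924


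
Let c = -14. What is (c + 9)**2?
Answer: 25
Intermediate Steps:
(c + 9)**2 = (-14 + 9)**2 = (-5)**2 = 25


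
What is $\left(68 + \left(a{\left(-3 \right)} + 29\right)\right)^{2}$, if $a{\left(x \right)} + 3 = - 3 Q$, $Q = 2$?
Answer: $7744$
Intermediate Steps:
$a{\left(x \right)} = -9$ ($a{\left(x \right)} = -3 - 6 = -9$)
$\left(68 + \left(a{\left(-3 \right)} + 29\right)\right)^{2} = \left(68 + \left(-9 + 29\right)\right)^{2} = \left(68 + 20\right)^{2} = 88^{2} = 7744$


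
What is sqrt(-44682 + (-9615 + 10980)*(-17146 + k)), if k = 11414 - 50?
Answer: 2*I*sqrt(1984278) ≈ 2817.3*I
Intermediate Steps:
k = 11364
sqrt(-44682 + (-9615 + 10980)*(-17146 + k)) = sqrt(-44682 + (-9615 + 10980)*(-17146 + 11364)) = sqrt(-44682 + 1365*(-5782)) = sqrt(-44682 - 7892430) = sqrt(-7937112) = 2*I*sqrt(1984278)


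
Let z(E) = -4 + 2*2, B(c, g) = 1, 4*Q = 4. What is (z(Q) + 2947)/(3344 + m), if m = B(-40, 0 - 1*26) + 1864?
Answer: 2947/5209 ≈ 0.56575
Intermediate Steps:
Q = 1 (Q = (¼)*4 = 1)
m = 1865 (m = 1 + 1864 = 1865)
z(E) = 0 (z(E) = -4 + 4 = 0)
(z(Q) + 2947)/(3344 + m) = (0 + 2947)/(3344 + 1865) = 2947/5209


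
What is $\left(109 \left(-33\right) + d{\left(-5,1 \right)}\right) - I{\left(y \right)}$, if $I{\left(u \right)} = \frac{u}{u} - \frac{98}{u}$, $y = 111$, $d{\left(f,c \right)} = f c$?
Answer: $- \frac{399835}{111} \approx -3602.1$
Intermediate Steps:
$d{\left(f,c \right)} = c f$
$I{\left(u \right)} = 1 - \frac{98}{u}$
$\left(109 \left(-33\right) + d{\left(-5,1 \right)}\right) - I{\left(y \right)} = \left(109 \left(-33\right) + 1 \left(-5\right)\right) - \frac{-98 + 111}{111} = \left(-3597 - 5\right) - \frac{1}{111} \cdot 13 = -3602 - \frac{13}{111} = - \frac{399835}{111}$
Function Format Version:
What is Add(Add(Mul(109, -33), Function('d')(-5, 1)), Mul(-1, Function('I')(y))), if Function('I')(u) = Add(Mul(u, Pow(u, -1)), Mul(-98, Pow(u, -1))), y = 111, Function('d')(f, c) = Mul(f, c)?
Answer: Rational(-399835, 111) ≈ -3602.1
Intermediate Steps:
Function('d')(f, c) = Mul(c, f)
Function('I')(u) = Add(1, Mul(-98, Pow(u, -1)))
Add(Add(Mul(109, -33), Function('d')(-5, 1)), Mul(-1, Function('I')(y))) = Add(Add(Mul(109, -33), Mul(1, -5)), Mul(-1, Mul(Pow(111, -1), Add(-98, 111)))) = Add(Add(-3597, -5), Mul(-1, Mul(Rational(1, 111), 13))) = Add(-3602, Mul(-1, Rational(13, 111))) = Add(-3602, Rational(-13, 111)) = Rational(-399835, 111)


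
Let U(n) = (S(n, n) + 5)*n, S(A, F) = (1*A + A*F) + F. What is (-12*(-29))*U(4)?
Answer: 40368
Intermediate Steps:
S(A, F) = A + F + A*F (S(A, F) = (A + A*F) + F = A + F + A*F)
U(n) = n*(5 + n**2 + 2*n) (U(n) = ((n + n + n*n) + 5)*n = ((n + n + n**2) + 5)*n = ((n**2 + 2*n) + 5)*n = (5 + n**2 + 2*n)*n = n*(5 + n**2 + 2*n))
(-12*(-29))*U(4) = (-12*(-29))*(4*(5 + 4**2 + 2*4)) = 348*(4*(5 + 16 + 8)) = 348*(4*29) = 348*116 = 40368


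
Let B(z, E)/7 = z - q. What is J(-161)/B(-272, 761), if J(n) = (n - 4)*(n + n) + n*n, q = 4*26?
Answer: -11293/376 ≈ -30.035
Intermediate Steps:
q = 104
J(n) = n² + 2*n*(-4 + n) (J(n) = (-4 + n)*(2*n) + n² = 2*n*(-4 + n) + n² = n² + 2*n*(-4 + n))
B(z, E) = -728 + 7*z (B(z, E) = 7*(z - 1*104) = 7*(z - 104) = 7*(-104 + z) = -728 + 7*z)
J(-161)/B(-272, 761) = (-161*(-8 + 3*(-161)))/(-728 + 7*(-272)) = (-161*(-8 - 483))/(-728 - 1904) = -161*(-491)/(-2632) = 79051*(-1/2632) = -11293/376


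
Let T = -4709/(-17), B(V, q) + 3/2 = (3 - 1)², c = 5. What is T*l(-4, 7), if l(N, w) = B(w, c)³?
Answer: 34625/8 ≈ 4328.1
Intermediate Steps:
B(V, q) = 5/2 (B(V, q) = -3/2 + (3 - 1)² = -3/2 + 2² = -3/2 + 4 = 5/2)
l(N, w) = 125/8 (l(N, w) = (5/2)³ = 125/8)
T = 277 (T = -4709*(-1/17) = 277)
T*l(-4, 7) = 277*(125/8) = 34625/8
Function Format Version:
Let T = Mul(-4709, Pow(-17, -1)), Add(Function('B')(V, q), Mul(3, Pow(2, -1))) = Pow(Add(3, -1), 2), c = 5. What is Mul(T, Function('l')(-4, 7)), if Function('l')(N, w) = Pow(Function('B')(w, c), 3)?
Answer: Rational(34625, 8) ≈ 4328.1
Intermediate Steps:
Function('B')(V, q) = Rational(5, 2) (Function('B')(V, q) = Add(Rational(-3, 2), Pow(Add(3, -1), 2)) = Add(Rational(-3, 2), Pow(2, 2)) = Add(Rational(-3, 2), 4) = Rational(5, 2))
Function('l')(N, w) = Rational(125, 8) (Function('l')(N, w) = Pow(Rational(5, 2), 3) = Rational(125, 8))
T = 277 (T = Mul(-4709, Rational(-1, 17)) = 277)
Mul(T, Function('l')(-4, 7)) = Mul(277, Rational(125, 8)) = Rational(34625, 8)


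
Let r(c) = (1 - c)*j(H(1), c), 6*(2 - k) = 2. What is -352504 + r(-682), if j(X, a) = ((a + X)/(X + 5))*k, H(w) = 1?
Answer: -2890229/6 ≈ -4.8171e+5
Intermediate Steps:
k = 5/3 (k = 2 - ⅙*2 = 2 - ⅓ = 5/3 ≈ 1.6667)
j(X, a) = 5*(X + a)/(3*(5 + X)) (j(X, a) = ((a + X)/(X + 5))*(5/3) = ((X + a)/(5 + X))*(5/3) = 5*(X + a)/(3*(5 + X)))
r(c) = (1 - c)*(5/18 + 5*c/18) (r(c) = (1 - c)*(5*(1 + c)/(3*(5 + 1))) = (1 - c)*((5/3)*(1 + c)/6) = (1 - c)*((5/3)*(⅙)*(1 + c)) = (1 - c)*(5/18 + 5*c/18))
-352504 + r(-682) = -352504 + (5/18 - 5/18*(-682)²) = -352504 + (5/18 - 5/18*465124) = -352504 + (5/18 - 1162810/9) = -352504 - 775205/6 = -2890229/6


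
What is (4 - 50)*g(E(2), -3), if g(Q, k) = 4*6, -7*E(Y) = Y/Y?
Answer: -1104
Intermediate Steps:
E(Y) = -⅐ (E(Y) = -Y/(7*Y) = -⅐*1 = -⅐)
g(Q, k) = 24
(4 - 50)*g(E(2), -3) = (4 - 50)*24 = -46*24 = -1104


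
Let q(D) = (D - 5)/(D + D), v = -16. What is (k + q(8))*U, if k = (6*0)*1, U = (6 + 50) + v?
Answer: 15/2 ≈ 7.5000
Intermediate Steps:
q(D) = (-5 + D)/(2*D) (q(D) = (-5 + D)/((2*D)) = (-5 + D)*(1/(2*D)) = (-5 + D)/(2*D))
U = 40 (U = (6 + 50) - 16 = 56 - 16 = 40)
k = 0 (k = 0*1 = 0)
(k + q(8))*U = (0 + (½)*(-5 + 8)/8)*40 = (0 + (½)*(⅛)*3)*40 = (0 + 3/16)*40 = (3/16)*40 = 15/2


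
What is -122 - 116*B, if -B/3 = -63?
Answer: -22046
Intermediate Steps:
B = 189 (B = -3*(-63) = 189)
-122 - 116*B = -122 - 116*189 = -122 - 21924 = -22046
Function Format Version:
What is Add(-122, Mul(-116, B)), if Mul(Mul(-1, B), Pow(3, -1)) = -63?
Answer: -22046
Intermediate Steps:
B = 189 (B = Mul(-3, -63) = 189)
Add(-122, Mul(-116, B)) = Add(-122, Mul(-116, 189)) = Add(-122, -21924) = -22046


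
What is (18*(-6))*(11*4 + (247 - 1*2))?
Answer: -31212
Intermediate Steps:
(18*(-6))*(11*4 + (247 - 1*2)) = -108*(44 + (247 - 2)) = -108*(44 + 245) = -108*289 = -31212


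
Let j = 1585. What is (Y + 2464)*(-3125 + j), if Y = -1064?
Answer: -2156000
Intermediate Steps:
(Y + 2464)*(-3125 + j) = (-1064 + 2464)*(-3125 + 1585) = 1400*(-1540) = -2156000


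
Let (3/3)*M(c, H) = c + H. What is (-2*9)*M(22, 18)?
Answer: -720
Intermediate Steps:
M(c, H) = H + c (M(c, H) = c + H = H + c)
(-2*9)*M(22, 18) = (-2*9)*(18 + 22) = -18*40 = -720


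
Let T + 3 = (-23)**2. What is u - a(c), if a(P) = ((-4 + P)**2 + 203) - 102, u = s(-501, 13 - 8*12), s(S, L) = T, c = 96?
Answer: -8039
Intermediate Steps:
T = 526 (T = -3 + (-23)**2 = -3 + 529 = 526)
s(S, L) = 526
u = 526
a(P) = 101 + (-4 + P)**2 (a(P) = (203 + (-4 + P)**2) - 102 = 101 + (-4 + P)**2)
u - a(c) = 526 - (101 + (-4 + 96)**2) = 526 - (101 + 92**2) = 526 - (101 + 8464) = 526 - 1*8565 = 526 - 8565 = -8039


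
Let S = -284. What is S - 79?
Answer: -363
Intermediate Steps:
S - 79 = -284 - 79 = -363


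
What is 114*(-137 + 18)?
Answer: -13566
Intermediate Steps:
114*(-137 + 18) = 114*(-119) = -13566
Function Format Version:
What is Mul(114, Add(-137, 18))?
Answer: -13566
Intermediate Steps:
Mul(114, Add(-137, 18)) = Mul(114, -119) = -13566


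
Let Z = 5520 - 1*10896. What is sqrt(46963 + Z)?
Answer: sqrt(41587) ≈ 203.93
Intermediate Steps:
Z = -5376 (Z = 5520 - 10896 = -5376)
sqrt(46963 + Z) = sqrt(46963 - 5376) = sqrt(41587)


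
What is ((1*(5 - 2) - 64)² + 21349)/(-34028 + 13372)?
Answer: -12535/10328 ≈ -1.2137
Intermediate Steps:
((1*(5 - 2) - 64)² + 21349)/(-34028 + 13372) = ((1*3 - 64)² + 21349)/(-20656) = ((3 - 64)² + 21349)*(-1/20656) = ((-61)² + 21349)*(-1/20656) = (3721 + 21349)*(-1/20656) = 25070*(-1/20656) = -12535/10328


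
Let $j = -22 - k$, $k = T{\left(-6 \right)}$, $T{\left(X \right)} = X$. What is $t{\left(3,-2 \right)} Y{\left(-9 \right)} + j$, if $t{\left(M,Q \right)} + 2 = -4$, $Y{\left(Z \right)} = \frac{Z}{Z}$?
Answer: $-22$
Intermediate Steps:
$k = -6$
$Y{\left(Z \right)} = 1$
$t{\left(M,Q \right)} = -6$ ($t{\left(M,Q \right)} = -2 - 4 = -6$)
$j = -16$ ($j = -22 - -6 = -22 + 6 = -16$)
$t{\left(3,-2 \right)} Y{\left(-9 \right)} + j = \left(-6\right) 1 - 16 = -6 - 16 = -22$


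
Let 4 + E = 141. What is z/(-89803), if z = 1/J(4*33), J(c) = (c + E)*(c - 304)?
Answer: 1/4155005204 ≈ 2.4067e-10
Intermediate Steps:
E = 137 (E = -4 + 141 = 137)
J(c) = (-304 + c)*(137 + c) (J(c) = (c + 137)*(c - 304) = (137 + c)*(-304 + c) = (-304 + c)*(137 + c))
z = -1/46268 (z = 1/(-41648 + (4*33)**2 - 668*33) = 1/(-41648 + 132**2 - 167*132) = 1/(-41648 + 17424 - 22044) = 1/(-46268) = -1/46268 ≈ -2.1613e-5)
z/(-89803) = -1/46268/(-89803) = -1/46268*(-1/89803) = 1/4155005204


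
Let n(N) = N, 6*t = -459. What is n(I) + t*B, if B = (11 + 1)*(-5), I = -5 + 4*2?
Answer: 4593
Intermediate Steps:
I = 3 (I = -5 + 8 = 3)
t = -153/2 (t = (⅙)*(-459) = -153/2 ≈ -76.500)
B = -60 (B = 12*(-5) = -60)
n(I) + t*B = 3 - 153/2*(-60) = 3 + 4590 = 4593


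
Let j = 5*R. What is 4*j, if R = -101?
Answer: -2020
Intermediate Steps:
j = -505 (j = 5*(-101) = -505)
4*j = 4*(-505) = -2020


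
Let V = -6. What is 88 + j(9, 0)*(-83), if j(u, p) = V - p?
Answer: 586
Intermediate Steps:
j(u, p) = -6 - p
88 + j(9, 0)*(-83) = 88 + (-6 - 1*0)*(-83) = 88 + (-6 + 0)*(-83) = 88 - 6*(-83) = 88 + 498 = 586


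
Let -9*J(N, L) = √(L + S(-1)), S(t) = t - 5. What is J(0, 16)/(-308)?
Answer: √10/2772 ≈ 0.0011408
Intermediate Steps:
S(t) = -5 + t
J(N, L) = -√(-6 + L)/9 (J(N, L) = -√(L + (-5 - 1))/9 = -√(L - 6)/9 = -√(-6 + L)/9)
J(0, 16)/(-308) = -√(-6 + 16)/9/(-308) = -√10/9*(-1/308) = √10/2772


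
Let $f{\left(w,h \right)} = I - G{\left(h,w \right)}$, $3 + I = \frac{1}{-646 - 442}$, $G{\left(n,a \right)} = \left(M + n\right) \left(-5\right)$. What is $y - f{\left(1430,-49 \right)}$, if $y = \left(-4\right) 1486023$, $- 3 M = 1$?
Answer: $- \frac{19400701373}{3264} \approx -5.9438 \cdot 10^{6}$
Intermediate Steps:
$M = - \frac{1}{3}$ ($M = \left(- \frac{1}{3}\right) 1 = - \frac{1}{3} \approx -0.33333$)
$G{\left(n,a \right)} = \frac{5}{3} - 5 n$ ($G{\left(n,a \right)} = \left(- \frac{1}{3} + n\right) \left(-5\right) = \frac{5}{3} - 5 n$)
$I = - \frac{3265}{1088}$ ($I = -3 + \frac{1}{-646 - 442} = -3 + \frac{1}{-1088} = -3 - \frac{1}{1088} = - \frac{3265}{1088} \approx -3.0009$)
$y = -5944092$
$f{\left(w,h \right)} = - \frac{15235}{3264} + 5 h$ ($f{\left(w,h \right)} = - \frac{3265}{1088} - \left(\frac{5}{3} - 5 h\right) = - \frac{3265}{1088} + \left(- \frac{5}{3} + 5 h\right) = - \frac{15235}{3264} + 5 h$)
$y - f{\left(1430,-49 \right)} = -5944092 - \left(- \frac{15235}{3264} + 5 \left(-49\right)\right) = -5944092 - \left(- \frac{15235}{3264} - 245\right) = -5944092 - - \frac{814915}{3264} = -5944092 + \frac{814915}{3264} = - \frac{19400701373}{3264}$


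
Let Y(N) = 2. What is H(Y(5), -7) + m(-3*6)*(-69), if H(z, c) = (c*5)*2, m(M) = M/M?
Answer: -139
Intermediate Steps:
m(M) = 1
H(z, c) = 10*c (H(z, c) = (5*c)*2 = 10*c)
H(Y(5), -7) + m(-3*6)*(-69) = 10*(-7) + 1*(-69) = -70 - 69 = -139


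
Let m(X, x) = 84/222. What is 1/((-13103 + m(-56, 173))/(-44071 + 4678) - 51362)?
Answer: -485847/24953912015 ≈ -1.9470e-5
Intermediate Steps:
m(X, x) = 14/37 (m(X, x) = 84*(1/222) = 14/37)
1/((-13103 + m(-56, 173))/(-44071 + 4678) - 51362) = 1/((-13103 + 14/37)/(-44071 + 4678) - 51362) = 1/(-484797/37/(-39393) - 51362) = 1/(-484797/37*(-1/39393) - 51362) = 1/(161599/485847 - 51362) = 1/(-24953912015/485847) = -485847/24953912015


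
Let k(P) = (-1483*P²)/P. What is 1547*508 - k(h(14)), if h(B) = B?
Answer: 806638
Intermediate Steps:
k(P) = -1483*P
1547*508 - k(h(14)) = 1547*508 - (-1483)*14 = 785876 - 1*(-20762) = 785876 + 20762 = 806638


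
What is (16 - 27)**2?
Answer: 121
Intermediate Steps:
(16 - 27)**2 = (-11)**2 = 121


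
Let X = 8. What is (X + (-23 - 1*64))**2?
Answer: 6241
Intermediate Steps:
(X + (-23 - 1*64))**2 = (8 + (-23 - 1*64))**2 = (8 + (-23 - 64))**2 = (8 - 87)**2 = (-79)**2 = 6241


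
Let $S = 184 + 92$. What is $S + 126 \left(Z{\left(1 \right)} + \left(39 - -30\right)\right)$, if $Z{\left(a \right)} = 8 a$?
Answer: $9978$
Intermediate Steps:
$S = 276$
$S + 126 \left(Z{\left(1 \right)} + \left(39 - -30\right)\right) = 276 + 126 \left(8 \cdot 1 + \left(39 - -30\right)\right) = 276 + 126 \left(8 + \left(39 + 30\right)\right) = 276 + 126 \left(8 + 69\right) = 276 + 126 \cdot 77 = 276 + 9702 = 9978$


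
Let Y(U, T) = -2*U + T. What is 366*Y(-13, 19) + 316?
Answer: 16786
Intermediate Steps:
Y(U, T) = T - 2*U
366*Y(-13, 19) + 316 = 366*(19 - 2*(-13)) + 316 = 366*(19 + 26) + 316 = 366*45 + 316 = 16470 + 316 = 16786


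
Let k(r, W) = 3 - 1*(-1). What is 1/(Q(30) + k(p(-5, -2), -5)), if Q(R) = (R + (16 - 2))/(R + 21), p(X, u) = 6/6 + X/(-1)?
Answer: 51/248 ≈ 0.20565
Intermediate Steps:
p(X, u) = 1 - X (p(X, u) = 6*(1/6) + X*(-1) = 1 - X)
k(r, W) = 4 (k(r, W) = 3 + 1 = 4)
Q(R) = (14 + R)/(21 + R) (Q(R) = (R + 14)/(21 + R) = (14 + R)/(21 + R))
1/(Q(30) + k(p(-5, -2), -5)) = 1/((14 + 30)/(21 + 30) + 4) = 1/(44/51 + 4) = 1/(248/51) = 51/248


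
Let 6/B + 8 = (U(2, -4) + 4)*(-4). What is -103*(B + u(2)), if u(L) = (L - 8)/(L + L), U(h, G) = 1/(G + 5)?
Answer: 1236/7 ≈ 176.57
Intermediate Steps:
U(h, G) = 1/(5 + G)
u(L) = (-8 + L)/(2*L) (u(L) = (-8 + L)/((2*L)) = (-8 + L)*(1/(2*L)) = (-8 + L)/(2*L))
B = -3/14 (B = 6/(-8 + (1/(5 - 4) + 4)*(-4)) = 6/(-8 + (1/1 + 4)*(-4)) = 6/(-8 + (1 + 4)*(-4)) = 6/(-8 + 5*(-4)) = 6/(-8 - 20) = 6/(-28) = 6*(-1/28) = -3/14 ≈ -0.21429)
-103*(B + u(2)) = -103*(-3/14 + (½)*(-8 + 2)/2) = -103*(-3/14 + (½)*(½)*(-6)) = -103*(-3/14 - 3/2) = -103*(-12/7) = 1236/7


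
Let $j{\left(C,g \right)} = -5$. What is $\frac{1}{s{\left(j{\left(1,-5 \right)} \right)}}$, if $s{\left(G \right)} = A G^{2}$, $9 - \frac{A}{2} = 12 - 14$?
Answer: $\frac{1}{550} \approx 0.0018182$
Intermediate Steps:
$A = 22$ ($A = 18 - 2 \left(12 - 14\right) = 18 - -4 = 18 + 4 = 22$)
$s{\left(G \right)} = 22 G^{2}$
$\frac{1}{s{\left(j{\left(1,-5 \right)} \right)}} = \frac{1}{22 \left(-5\right)^{2}} = \frac{1}{22 \cdot 25} = \frac{1}{550}$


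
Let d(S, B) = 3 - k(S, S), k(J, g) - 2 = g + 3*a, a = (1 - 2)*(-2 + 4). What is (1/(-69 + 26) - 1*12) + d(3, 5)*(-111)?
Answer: -19609/43 ≈ -456.02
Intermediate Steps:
a = -2 (a = -1*2 = -2)
k(J, g) = -4 + g (k(J, g) = 2 + (g + 3*(-2)) = 2 + (g - 6) = 2 + (-6 + g) = -4 + g)
d(S, B) = 7 - S (d(S, B) = 3 - (-4 + S) = 3 + (4 - S) = 7 - S)
(1/(-69 + 26) - 1*12) + d(3, 5)*(-111) = (1/(-69 + 26) - 1*12) + (7 - 1*3)*(-111) = (1/(-43) - 12) + (7 - 3)*(-111) = (-1/43 - 12) + 4*(-111) = -517/43 - 444 = -19609/43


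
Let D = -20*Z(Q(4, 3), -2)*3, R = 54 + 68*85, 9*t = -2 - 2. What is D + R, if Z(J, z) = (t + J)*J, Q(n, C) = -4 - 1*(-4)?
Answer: 5834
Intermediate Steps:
Q(n, C) = 0 (Q(n, C) = -4 + 4 = 0)
t = -4/9 (t = (-2 - 2)/9 = (⅑)*(-4) = -4/9 ≈ -0.44444)
Z(J, z) = J*(-4/9 + J) (Z(J, z) = (-4/9 + J)*J = J*(-4/9 + J))
R = 5834 (R = 54 + 5780 = 5834)
D = 0 (D = -20*0*(-4 + 9*0)/9*3 = -20*0*(-4 + 0)/9*3 = -20*0*(-4)/9*3 = -20*0*3 = 0*3 = 0)
D + R = 0 + 5834 = 5834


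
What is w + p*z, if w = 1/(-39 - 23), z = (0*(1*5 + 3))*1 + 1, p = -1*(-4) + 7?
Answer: 681/62 ≈ 10.984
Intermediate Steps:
p = 11 (p = 4 + 7 = 11)
z = 1 (z = (0*(5 + 3))*1 + 1 = (0*8)*1 + 1 = 0*1 + 1 = 0 + 1 = 1)
w = -1/62 (w = 1/(-62) = -1/62 ≈ -0.016129)
w + p*z = -1/62 + 11*1 = -1/62 + 11 = 681/62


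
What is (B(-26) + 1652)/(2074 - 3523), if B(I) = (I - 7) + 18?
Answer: -1637/1449 ≈ -1.1297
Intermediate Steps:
B(I) = 11 + I (B(I) = (-7 + I) + 18 = 11 + I)
(B(-26) + 1652)/(2074 - 3523) = ((11 - 26) + 1652)/(2074 - 3523) = (-15 + 1652)/(-1449) = 1637*(-1/1449) = -1637/1449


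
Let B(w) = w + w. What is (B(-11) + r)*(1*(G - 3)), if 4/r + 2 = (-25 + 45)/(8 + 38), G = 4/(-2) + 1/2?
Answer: 221/2 ≈ 110.50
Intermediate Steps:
G = -3/2 (G = 4*(-½) + 1*(½) = -2 + ½ = -3/2 ≈ -1.5000)
B(w) = 2*w
r = -23/9 (r = 4/(-2 + (-25 + 45)/(8 + 38)) = 4/(-2 + 20/46) = 4/(-2 + 20*(1/46)) = 4/(-2 + 10/23) = 4/(-36/23) = 4*(-23/36) = -23/9 ≈ -2.5556)
(B(-11) + r)*(1*(G - 3)) = (2*(-11) - 23/9)*(1*(-3/2 - 3)) = (-22 - 23/9)*(1*(-9/2)) = -221/9*(-9/2) = 221/2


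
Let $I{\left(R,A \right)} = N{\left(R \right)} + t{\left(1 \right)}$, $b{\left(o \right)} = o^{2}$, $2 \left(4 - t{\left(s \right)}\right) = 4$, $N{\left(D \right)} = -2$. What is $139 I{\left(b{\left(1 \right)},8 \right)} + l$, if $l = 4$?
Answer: $4$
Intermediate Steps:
$t{\left(s \right)} = 2$ ($t{\left(s \right)} = 4 - 2 = 2$)
$I{\left(R,A \right)} = 0$ ($I{\left(R,A \right)} = -2 + 2 = 0$)
$139 I{\left(b{\left(1 \right)},8 \right)} + l = 139 \cdot 0 + 4 = 0 + 4 = 4$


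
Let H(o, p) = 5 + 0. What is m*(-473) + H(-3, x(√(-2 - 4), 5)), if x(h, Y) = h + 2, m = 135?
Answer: -63850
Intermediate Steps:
x(h, Y) = 2 + h
H(o, p) = 5
m*(-473) + H(-3, x(√(-2 - 4), 5)) = 135*(-473) + 5 = -63855 + 5 = -63850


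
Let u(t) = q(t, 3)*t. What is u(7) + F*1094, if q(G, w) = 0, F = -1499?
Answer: -1639906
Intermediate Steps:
u(t) = 0 (u(t) = 0*t = 0)
u(7) + F*1094 = 0 - 1499*1094 = 0 - 1639906 = -1639906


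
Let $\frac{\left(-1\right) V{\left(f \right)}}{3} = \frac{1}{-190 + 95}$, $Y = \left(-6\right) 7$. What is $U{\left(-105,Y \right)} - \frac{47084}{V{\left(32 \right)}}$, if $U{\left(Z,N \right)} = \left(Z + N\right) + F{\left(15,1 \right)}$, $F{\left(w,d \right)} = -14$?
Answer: $- \frac{4473463}{3} \approx -1.4912 \cdot 10^{6}$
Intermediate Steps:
$Y = -42$
$V{\left(f \right)} = \frac{3}{95}$ ($V{\left(f \right)} = - \frac{3}{-190 + 95} = - \frac{3}{-95} = \left(-3\right) \left(- \frac{1}{95}\right) = \frac{3}{95}$)
$U{\left(Z,N \right)} = -14 + N + Z$ ($U{\left(Z,N \right)} = \left(Z + N\right) - 14 = \left(N + Z\right) - 14 = -14 + N + Z$)
$U{\left(-105,Y \right)} - \frac{47084}{V{\left(32 \right)}} = \left(-14 - 42 - 105\right) - \frac{47084}{\frac{3}{95}} = -161 - 47084 \cdot \frac{95}{3} = -161 - \frac{4472980}{3} = - \frac{4473463}{3}$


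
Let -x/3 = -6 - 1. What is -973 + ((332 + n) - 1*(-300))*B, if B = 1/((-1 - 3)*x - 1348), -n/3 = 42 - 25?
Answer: -1393917/1432 ≈ -973.41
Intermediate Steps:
n = -51 (n = -3*(42 - 25) = -3*17 = -51)
x = 21 (x = -3*(-6 - 1) = -3*(-7) = 21)
B = -1/1432 (B = 1/((-1 - 3)*21 - 1348) = 1/(-4*21 - 1348) = 1/(-84 - 1348) = 1/(-1432) = -1/1432 ≈ -0.00069832)
-973 + ((332 + n) - 1*(-300))*B = -973 + ((332 - 51) - 1*(-300))*(-1/1432) = -973 + (281 + 300)*(-1/1432) = -973 + 581*(-1/1432) = -973 - 581/1432 = -1393917/1432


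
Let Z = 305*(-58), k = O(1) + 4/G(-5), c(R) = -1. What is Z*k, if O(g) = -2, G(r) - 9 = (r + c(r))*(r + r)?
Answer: 2370460/69 ≈ 34355.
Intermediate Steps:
G(r) = 9 + 2*r*(-1 + r) (G(r) = 9 + (r - 1)*(r + r) = 9 + (-1 + r)*(2*r) = 9 + 2*r*(-1 + r))
k = -134/69 (k = -2 + 4/(9 - 2*(-5) + 2*(-5)²) = -2 + 4/(9 + 10 + 2*25) = -2 + 4/(9 + 10 + 50) = -2 + 4/69 = -134/69 ≈ -1.9420)
Z = -17690
Z*k = -17690*(-134/69) = 2370460/69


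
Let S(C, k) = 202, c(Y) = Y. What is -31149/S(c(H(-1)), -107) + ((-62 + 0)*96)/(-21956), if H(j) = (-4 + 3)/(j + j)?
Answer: -170676285/1108778 ≈ -153.93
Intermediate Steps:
H(j) = -1/(2*j)
-31149/S(c(H(-1)), -107) + ((-62 + 0)*96)/(-21956) = -31149/202 + ((-62 + 0)*96)/(-21956) = -31149*1/202 - 62*96*(-1/21956) = -31149/202 - 5952*(-1/21956) = -31149/202 + 1488/5489 = -170676285/1108778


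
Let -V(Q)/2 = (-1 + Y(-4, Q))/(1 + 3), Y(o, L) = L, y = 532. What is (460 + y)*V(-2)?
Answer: 1488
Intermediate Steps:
V(Q) = ½ - Q/2 (V(Q) = -2*(-1 + Q)/(1 + 3) = -2*(-1 + Q)/4 = -2*(-¼ + Q/4) = ½ - Q/2)
(460 + y)*V(-2) = (460 + 532)*(½ - ½*(-2)) = 992*(½ + 1) = 992*(3/2) = 1488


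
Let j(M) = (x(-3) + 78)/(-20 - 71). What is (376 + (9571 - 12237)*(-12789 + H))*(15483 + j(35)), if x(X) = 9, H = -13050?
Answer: 97052763471900/91 ≈ 1.0665e+12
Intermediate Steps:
j(M) = -87/91 (j(M) = (9 + 78)/(-20 - 71) = 87/(-91) = 87*(-1/91) = -87/91)
(376 + (9571 - 12237)*(-12789 + H))*(15483 + j(35)) = (376 + (9571 - 12237)*(-12789 - 13050))*(15483 - 87/91) = (376 - 2666*(-25839))*(1408866/91) = (376 + 68886774)*(1408866/91) = 68887150*(1408866/91) = 97052763471900/91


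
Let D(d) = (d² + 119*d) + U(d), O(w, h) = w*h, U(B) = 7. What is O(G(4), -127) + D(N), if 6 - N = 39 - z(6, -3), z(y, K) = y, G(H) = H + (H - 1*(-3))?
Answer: -3874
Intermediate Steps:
G(H) = 3 + 2*H (G(H) = H + (H + 3) = H + (3 + H) = 3 + 2*H)
O(w, h) = h*w
N = -27 (N = 6 - (39 - 1*6) = 6 - (39 - 6) = 6 - 1*33 = 6 - 33 = -27)
D(d) = 7 + d² + 119*d (D(d) = (d² + 119*d) + 7 = 7 + d² + 119*d)
O(G(4), -127) + D(N) = -127*(3 + 2*4) + (7 + (-27)² + 119*(-27)) = -127*(3 + 8) + (7 + 729 - 3213) = -127*11 - 2477 = -1397 - 2477 = -3874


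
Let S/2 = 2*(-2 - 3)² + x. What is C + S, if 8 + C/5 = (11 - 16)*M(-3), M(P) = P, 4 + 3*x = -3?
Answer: 391/3 ≈ 130.33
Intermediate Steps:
x = -7/3 (x = -4/3 + (⅓)*(-3) = -4/3 - 1 = -7/3 ≈ -2.3333)
C = 35 (C = -40 + 5*((11 - 16)*(-3)) = -40 + 5*(-5*(-3)) = -40 + 5*15 = -40 + 75 = 35)
S = 286/3 (S = 2*(2*(-2 - 3)² - 7/3) = 2*(2*(-5)² - 7/3) = 2*(2*25 - 7/3) = 2*(50 - 7/3) = 2*(143/3) = 286/3 ≈ 95.333)
C + S = 35 + 286/3 = 391/3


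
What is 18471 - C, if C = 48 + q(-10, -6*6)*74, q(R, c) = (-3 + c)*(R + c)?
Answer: -114333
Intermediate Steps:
C = 132804 (C = 48 + ((-6*6)² - 3*(-10) - (-18)*6 - (-60)*6)*74 = 48 + ((-36)² + 30 - 3*(-36) - 10*(-36))*74 = 48 + (1296 + 30 + 108 + 360)*74 = 48 + 1794*74 = 48 + 132756 = 132804)
18471 - C = 18471 - 1*132804 = 18471 - 132804 = -114333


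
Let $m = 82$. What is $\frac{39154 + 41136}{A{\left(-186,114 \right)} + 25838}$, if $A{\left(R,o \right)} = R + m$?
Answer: $\frac{40145}{12867} \approx 3.12$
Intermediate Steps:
$A{\left(R,o \right)} = 82 + R$ ($A{\left(R,o \right)} = R + 82 = 82 + R$)
$\frac{39154 + 41136}{A{\left(-186,114 \right)} + 25838} = \frac{39154 + 41136}{\left(82 - 186\right) + 25838} = \frac{80290}{-104 + 25838} = \frac{80290}{25734} = 80290 \cdot \frac{1}{25734} = \frac{40145}{12867}$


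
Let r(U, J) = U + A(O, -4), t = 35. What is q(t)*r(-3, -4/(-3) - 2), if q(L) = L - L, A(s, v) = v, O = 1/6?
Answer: 0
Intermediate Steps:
O = 1/6 ≈ 0.16667
r(U, J) = -4 + U (r(U, J) = U - 4 = -4 + U)
q(L) = 0
q(t)*r(-3, -4/(-3) - 2) = 0*(-4 - 3) = 0*(-7) = 0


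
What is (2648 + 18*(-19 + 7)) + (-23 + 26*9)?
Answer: 2643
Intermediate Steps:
(2648 + 18*(-19 + 7)) + (-23 + 26*9) = (2648 + 18*(-12)) + (-23 + 234) = (2648 - 216) + 211 = 2432 + 211 = 2643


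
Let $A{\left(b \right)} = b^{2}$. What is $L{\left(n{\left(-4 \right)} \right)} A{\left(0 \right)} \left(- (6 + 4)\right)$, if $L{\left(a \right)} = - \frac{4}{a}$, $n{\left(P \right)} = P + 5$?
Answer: $0$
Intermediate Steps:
$n{\left(P \right)} = 5 + P$
$L{\left(n{\left(-4 \right)} \right)} A{\left(0 \right)} \left(- (6 + 4)\right) = - \frac{4}{5 - 4} \cdot 0^{2} \left(- (6 + 4)\right) = - \frac{4}{1} \cdot 0 \left(\left(-1\right) 10\right) = \left(-4\right) 1 \cdot 0 \left(-10\right) = \left(-4\right) 0 \left(-10\right) = 0 \left(-10\right) = 0$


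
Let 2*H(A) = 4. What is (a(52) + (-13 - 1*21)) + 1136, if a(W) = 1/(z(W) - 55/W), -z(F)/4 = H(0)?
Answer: 518990/471 ≈ 1101.9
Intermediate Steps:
H(A) = 2 (H(A) = (1/2)*4 = 2)
z(F) = -8 (z(F) = -4*2 = -8)
a(W) = 1/(-8 - 55/W)
(a(52) + (-13 - 1*21)) + 1136 = (-1*52/(55 + 8*52) + (-13 - 1*21)) + 1136 = (-1*52/(55 + 416) + (-13 - 21)) + 1136 = (-1*52/471 - 34) + 1136 = (-1*52*1/471 - 34) + 1136 = (-52/471 - 34) + 1136 = -16066/471 + 1136 = 518990/471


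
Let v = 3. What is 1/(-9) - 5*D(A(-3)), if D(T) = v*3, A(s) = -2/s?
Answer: -406/9 ≈ -45.111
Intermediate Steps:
D(T) = 9 (D(T) = 3*3 = 9)
1/(-9) - 5*D(A(-3)) = 1/(-9) - 5*9 = -⅑ - 45 = -406/9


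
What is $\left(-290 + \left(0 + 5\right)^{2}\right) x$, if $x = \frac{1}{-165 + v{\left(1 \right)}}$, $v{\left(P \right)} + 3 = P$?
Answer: $\frac{265}{167} \approx 1.5868$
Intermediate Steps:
$v{\left(P \right)} = -3 + P$
$x = - \frac{1}{167}$ ($x = \frac{1}{-165 + \left(-3 + 1\right)} = \frac{1}{-165 - 2} = \frac{1}{-167} = - \frac{1}{167} \approx -0.005988$)
$\left(-290 + \left(0 + 5\right)^{2}\right) x = \left(-290 + \left(0 + 5\right)^{2}\right) \left(- \frac{1}{167}\right) = \left(-290 + 5^{2}\right) \left(- \frac{1}{167}\right) = \left(-290 + 25\right) \left(- \frac{1}{167}\right) = \left(-265\right) \left(- \frac{1}{167}\right) = \frac{265}{167}$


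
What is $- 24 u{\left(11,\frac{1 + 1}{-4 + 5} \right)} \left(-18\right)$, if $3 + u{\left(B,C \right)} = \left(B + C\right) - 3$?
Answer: $3024$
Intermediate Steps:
$u{\left(B,C \right)} = -6 + B + C$ ($u{\left(B,C \right)} = -3 - \left(3 - B - C\right) = -3 + \left(-3 + B + C\right) = -6 + B + C$)
$- 24 u{\left(11,\frac{1 + 1}{-4 + 5} \right)} \left(-18\right) = - 24 \left(-6 + 11 + \frac{1 + 1}{-4 + 5}\right) \left(-18\right) = - 24 \left(-6 + 11 + \frac{2}{1}\right) \left(-18\right) = - 24 \left(-6 + 11 + 2 \cdot 1\right) \left(-18\right) = - 24 \left(-6 + 11 + 2\right) \left(-18\right) = \left(-24\right) 7 \left(-18\right) = \left(-168\right) \left(-18\right) = 3024$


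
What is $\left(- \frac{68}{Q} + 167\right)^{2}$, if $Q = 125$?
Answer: $\frac{432931249}{15625} \approx 27708.0$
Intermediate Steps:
$\left(- \frac{68}{Q} + 167\right)^{2} = \left(- \frac{68}{125} + 167\right)^{2} = \left(\frac{20807}{125}\right)^{2} = \frac{432931249}{15625}$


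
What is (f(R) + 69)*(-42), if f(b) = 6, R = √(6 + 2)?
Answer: -3150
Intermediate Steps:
R = 2*√2 (R = √8 = 2*√2 ≈ 2.8284)
(f(R) + 69)*(-42) = (6 + 69)*(-42) = 75*(-42) = -3150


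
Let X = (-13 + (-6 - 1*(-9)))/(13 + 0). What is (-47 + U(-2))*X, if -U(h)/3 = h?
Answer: 410/13 ≈ 31.538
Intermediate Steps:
U(h) = -3*h
X = -10/13 (X = (-13 + (-6 + 9))/13 = (-13 + 3)*(1/13) = -10*1/13 = -10/13 ≈ -0.76923)
(-47 + U(-2))*X = (-47 - 3*(-2))*(-10/13) = (-47 + 6)*(-10/13) = -41*(-10/13) = 410/13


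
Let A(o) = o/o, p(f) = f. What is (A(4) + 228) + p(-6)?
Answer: 223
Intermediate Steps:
A(o) = 1
(A(4) + 228) + p(-6) = (1 + 228) - 6 = 229 - 6 = 223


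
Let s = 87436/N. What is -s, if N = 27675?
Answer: -87436/27675 ≈ -3.1594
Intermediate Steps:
s = 87436/27675 ≈ 3.1594
-s = -1*87436/27675 = -87436/27675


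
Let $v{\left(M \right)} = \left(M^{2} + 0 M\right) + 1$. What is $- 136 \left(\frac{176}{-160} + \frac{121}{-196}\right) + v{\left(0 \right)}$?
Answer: $\frac{57467}{245} \approx 234.56$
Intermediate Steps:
$v{\left(M \right)} = 1 + M^{2}$ ($v{\left(M \right)} = \left(M^{2} + 0\right) + 1 = M^{2} + 1 = 1 + M^{2}$)
$- 136 \left(\frac{176}{-160} + \frac{121}{-196}\right) + v{\left(0 \right)} = - 136 \left(\frac{176}{-160} + \frac{121}{-196}\right) + \left(1 + 0^{2}\right) = - 136 \left(176 \left(- \frac{1}{160}\right) + 121 \left(- \frac{1}{196}\right)\right) + \left(1 + 0\right) = - 136 \left(- \frac{11}{10} - \frac{121}{196}\right) + 1 = \left(-136\right) \left(- \frac{1683}{980}\right) + 1 = \frac{57222}{245} + 1 = \frac{57467}{245}$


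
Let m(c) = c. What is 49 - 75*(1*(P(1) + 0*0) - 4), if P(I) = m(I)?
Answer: 274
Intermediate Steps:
P(I) = I
49 - 75*(1*(P(1) + 0*0) - 4) = 49 - 75*(1*(1 + 0*0) - 4) = 49 - 75*(1*(1 + 0) - 4) = 49 - 75*(1*1 - 4) = 49 - 75*(1 - 4) = 49 - 75*(-3) = 49 + 225 = 274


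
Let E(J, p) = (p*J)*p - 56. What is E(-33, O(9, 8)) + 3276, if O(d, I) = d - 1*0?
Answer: 547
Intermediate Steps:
O(d, I) = d (O(d, I) = d + 0 = d)
E(J, p) = -56 + J*p**2 (E(J, p) = (J*p)*p - 56 = J*p**2 - 56 = -56 + J*p**2)
E(-33, O(9, 8)) + 3276 = (-56 - 33*9**2) + 3276 = (-56 - 33*81) + 3276 = (-56 - 2673) + 3276 = -2729 + 3276 = 547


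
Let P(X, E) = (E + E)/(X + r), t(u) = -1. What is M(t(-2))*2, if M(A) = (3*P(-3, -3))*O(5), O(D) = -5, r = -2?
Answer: -36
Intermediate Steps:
P(X, E) = 2*E/(-2 + X) (P(X, E) = (E + E)/(X - 2) = (2*E)/(-2 + X) = 2*E/(-2 + X))
M(A) = -18 (M(A) = (3*(2*(-3)/(-2 - 3)))*(-5) = (3*(2*(-3)/(-5)))*(-5) = (3*(2*(-3)*(-⅕)))*(-5) = (3*(6/5))*(-5) = (18/5)*(-5) = -18)
M(t(-2))*2 = -18*2 = -36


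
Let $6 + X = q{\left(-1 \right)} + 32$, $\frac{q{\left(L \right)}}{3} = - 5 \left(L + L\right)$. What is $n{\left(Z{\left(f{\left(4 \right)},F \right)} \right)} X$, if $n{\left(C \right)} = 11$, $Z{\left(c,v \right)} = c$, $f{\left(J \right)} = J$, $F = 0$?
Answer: $616$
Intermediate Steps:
$q{\left(L \right)} = - 30 L$ ($q{\left(L \right)} = 3 \left(- 5 \left(L + L\right)\right) = 3 \left(- 5 \cdot 2 L\right) = 3 \left(- 10 L\right) = - 30 L$)
$X = 56$ ($X = -6 + \left(\left(-30\right) \left(-1\right) + 32\right) = -6 + \left(30 + 32\right) = -6 + 62 = 56$)
$n{\left(Z{\left(f{\left(4 \right)},F \right)} \right)} X = 11 \cdot 56 = 616$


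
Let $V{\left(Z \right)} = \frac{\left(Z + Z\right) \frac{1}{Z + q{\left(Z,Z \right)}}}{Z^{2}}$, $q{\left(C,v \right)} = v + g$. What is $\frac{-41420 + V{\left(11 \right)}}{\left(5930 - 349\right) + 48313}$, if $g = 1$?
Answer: $- \frac{5239629}{6817591} \approx -0.76855$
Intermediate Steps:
$q{\left(C,v \right)} = 1 + v$ ($q{\left(C,v \right)} = v + 1 = 1 + v$)
$V{\left(Z \right)} = \frac{2}{Z \left(1 + 2 Z\right)}$ ($V{\left(Z \right)} = \frac{\left(Z + Z\right) \frac{1}{Z + \left(1 + Z\right)}}{Z^{2}} = \frac{2 Z \frac{1}{1 + 2 Z}}{Z^{2}} = \frac{2}{Z \left(1 + 2 Z\right)}$)
$\frac{-41420 + V{\left(11 \right)}}{\left(5930 - 349\right) + 48313} = \frac{-41420 + \frac{2}{11 \left(1 + 2 \cdot 11\right)}}{\left(5930 - 349\right) + 48313} = \frac{-41420 + 2 \cdot \frac{1}{11} \frac{1}{1 + 22}}{5581 + 48313} = \frac{-41420 + 2 \cdot \frac{1}{11} \cdot \frac{1}{23}}{53894} = \left(-41420 + 2 \cdot \frac{1}{11} \cdot \frac{1}{23}\right) \frac{1}{53894} = \left(-41420 + \frac{2}{253}\right) \frac{1}{53894} = \left(- \frac{10479258}{253}\right) \frac{1}{53894} = - \frac{5239629}{6817591}$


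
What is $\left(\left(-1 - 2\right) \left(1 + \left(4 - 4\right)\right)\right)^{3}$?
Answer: $-27$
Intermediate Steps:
$\left(\left(-1 - 2\right) \left(1 + \left(4 - 4\right)\right)\right)^{3} = \left(\left(-1 - 2\right) \left(1 + 0\right)\right)^{3} = \left(\left(-3\right) 1\right)^{3} = \left(-3\right)^{3} = -27$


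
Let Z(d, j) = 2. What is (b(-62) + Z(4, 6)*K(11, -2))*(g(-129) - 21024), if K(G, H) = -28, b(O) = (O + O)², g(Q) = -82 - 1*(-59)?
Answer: -322440040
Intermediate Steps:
g(Q) = -23 (g(Q) = -82 + 59 = -23)
b(O) = 4*O² (b(O) = (2*O)² = 4*O²)
(b(-62) + Z(4, 6)*K(11, -2))*(g(-129) - 21024) = (4*(-62)² + 2*(-28))*(-23 - 21024) = (4*3844 - 56)*(-21047) = (15376 - 56)*(-21047) = 15320*(-21047) = -322440040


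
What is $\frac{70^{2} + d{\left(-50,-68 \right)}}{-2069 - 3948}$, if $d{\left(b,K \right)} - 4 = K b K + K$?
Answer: $\frac{226364}{6017} \approx 37.621$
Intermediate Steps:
$d{\left(b,K \right)} = 4 + K + b K^{2}$ ($d{\left(b,K \right)} = 4 + \left(K b K + K\right) = 4 + \left(b K^{2} + K\right) = 4 + \left(K + b K^{2}\right) = 4 + K + b K^{2}$)
$\frac{70^{2} + d{\left(-50,-68 \right)}}{-2069 - 3948} = \frac{70^{2} - \left(64 + 231200\right)}{-2069 - 3948} = \frac{4900 - 231264}{-6017} = \left(4900 - 231264\right) \left(- \frac{1}{6017}\right) = \left(-226364\right) \left(- \frac{1}{6017}\right) = \frac{226364}{6017}$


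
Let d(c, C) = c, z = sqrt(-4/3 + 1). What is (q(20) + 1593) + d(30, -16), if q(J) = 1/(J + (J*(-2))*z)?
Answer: 227223/140 + I*sqrt(3)/70 ≈ 1623.0 + 0.024744*I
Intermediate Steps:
z = I*sqrt(3)/3 (z = sqrt(-4*1/3 + 1) = sqrt(-4/3 + 1) = sqrt(-1/3) = I*sqrt(3)/3 ≈ 0.57735*I)
q(J) = 1/(J - 2*I*J*sqrt(3)/3) (q(J) = 1/(J + (J*(-2))*(I*sqrt(3)/3)) = 1/(J + (-2*J)*(I*sqrt(3)/3)) = 1/(J - 2*I*J*sqrt(3)/3))
(q(20) + 1593) + d(30, -16) = (3/(20*(3 - 2*I*sqrt(3))) + 1593) + 30 = (1593 + 3/(20*(3 - 2*I*sqrt(3)))) + 30 = 1623 + 3/(20*(3 - 2*I*sqrt(3)))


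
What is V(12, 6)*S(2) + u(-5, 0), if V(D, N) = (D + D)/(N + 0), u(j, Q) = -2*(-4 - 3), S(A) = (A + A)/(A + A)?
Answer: 18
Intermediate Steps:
S(A) = 1 (S(A) = (2*A)/((2*A)) = (2*A)*(1/(2*A)) = 1)
u(j, Q) = 14 (u(j, Q) = -2*(-7) = 14)
V(D, N) = 2*D/N (V(D, N) = (2*D)/N = 2*D/N)
V(12, 6)*S(2) + u(-5, 0) = (2*12/6)*1 + 14 = (2*12*(⅙))*1 + 14 = 4*1 + 14 = 4 + 14 = 18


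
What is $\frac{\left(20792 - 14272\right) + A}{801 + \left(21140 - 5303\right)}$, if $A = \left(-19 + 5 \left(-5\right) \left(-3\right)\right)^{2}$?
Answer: $\frac{4828}{8319} \approx 0.58036$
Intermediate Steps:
$A = 3136$ ($A = \left(-19 - -75\right)^{2} = \left(-19 + 75\right)^{2} = 56^{2} = 3136$)
$\frac{\left(20792 - 14272\right) + A}{801 + \left(21140 - 5303\right)} = \frac{\left(20792 - 14272\right) + 3136}{801 + \left(21140 - 5303\right)} = \frac{6520 + 3136}{801 + \left(21140 - 5303\right)} = \frac{9656}{801 + 15837} = \frac{9656}{16638} = 9656 \cdot \frac{1}{16638} = \frac{4828}{8319}$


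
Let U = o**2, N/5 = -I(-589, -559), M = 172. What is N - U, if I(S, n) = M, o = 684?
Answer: -468716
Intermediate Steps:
I(S, n) = 172
N = -860 (N = 5*(-1*172) = 5*(-172) = -860)
U = 467856 (U = 684**2 = 467856)
N - U = -860 - 1*467856 = -860 - 467856 = -468716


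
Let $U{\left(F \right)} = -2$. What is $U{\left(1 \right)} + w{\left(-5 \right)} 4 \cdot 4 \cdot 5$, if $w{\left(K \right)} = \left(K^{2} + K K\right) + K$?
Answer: $3598$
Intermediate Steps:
$w{\left(K \right)} = K + 2 K^{2}$ ($w{\left(K \right)} = \left(K^{2} + K^{2}\right) + K = 2 K^{2} + K = K + 2 K^{2}$)
$U{\left(1 \right)} + w{\left(-5 \right)} 4 \cdot 4 \cdot 5 = -2 + - 5 \left(1 + 2 \left(-5\right)\right) 4 \cdot 4 \cdot 5 = -2 + - 5 \left(1 - 10\right) 16 \cdot 5 = -2 + \left(-5\right) \left(-9\right) 80 = -2 + 45 \cdot 80 = -2 + 3600 = 3598$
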